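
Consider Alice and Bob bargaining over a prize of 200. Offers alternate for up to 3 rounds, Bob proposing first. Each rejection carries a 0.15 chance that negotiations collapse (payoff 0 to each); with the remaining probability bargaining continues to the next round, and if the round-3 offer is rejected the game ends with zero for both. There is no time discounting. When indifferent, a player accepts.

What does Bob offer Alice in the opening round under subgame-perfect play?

Round 3 (Bob proposes): Alice will accept anything ≥ 0, so Bob offers 0 and keeps 200.
Round 2 (Alice proposes): rejecting gives Bob an expected 0.85 × 200 = 170. Alice offers 170 and keeps 200 − 170 = 30.
Round 1 (Bob proposes): rejecting gives Alice an expected 0.85 × 30 = 25.5, so Bob offers 25.5, keeping 174.5.

25.5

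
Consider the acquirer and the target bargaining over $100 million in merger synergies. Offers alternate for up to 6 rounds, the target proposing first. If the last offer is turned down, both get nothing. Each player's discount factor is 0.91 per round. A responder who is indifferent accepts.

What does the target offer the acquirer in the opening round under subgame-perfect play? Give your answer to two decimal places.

77.38

Solve by backward induction from round 6.
Round 6 (the acquirer proposes): the target will accept anything ≥ 0, so the acquirer offers 0 and keeps 100.
Round 5 (the target proposes): the acquirer can get 100 next round, worth 0.91 × 100 = 91 now. The target offers 91 and keeps 100 − 91 = 9.
Round 4 (the acquirer proposes): the target can get 9 next round, worth 0.91 × 9 = 8.19 now; the acquirer offers that and keeps 91.81.
Round 3 (the target proposes): the acquirer can get 91.81 next round, worth 0.91 × 91.81 = 83.5471 now; the target offers that and keeps 16.4529.
Round 2 (the acquirer proposes): the target can get 16.4529 next round, worth 0.91 × 16.4529 = 14.972139 now, so the acquirer offers 14.972139, keeping 85.027861.
Round 1 (the target proposes): the acquirer can get 85.027861 next round, worth 0.91 × 85.027861 = 77.37535351 now, so the target offers 77.37535351, keeping 22.62464649.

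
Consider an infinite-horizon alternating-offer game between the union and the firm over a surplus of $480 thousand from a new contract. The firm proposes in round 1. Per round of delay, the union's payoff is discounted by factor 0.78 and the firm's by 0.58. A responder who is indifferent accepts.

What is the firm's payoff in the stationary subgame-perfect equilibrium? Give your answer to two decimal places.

When the firm proposes, the union accepts any offer worth at least 0.78 times what the union would get by proposing next round; and vice versa.
This gives x = 480 − 0.78y and y = 480 − 0.58x, where x and y are each side's share when it proposes.
Hence (1 − 0.78·0.58)x = 480(1 − 0.78), i.e. 0.5476·x = 105.6.
x ≈ 192.8415; the union's share is 480 − x ≈ 287.1585.

192.84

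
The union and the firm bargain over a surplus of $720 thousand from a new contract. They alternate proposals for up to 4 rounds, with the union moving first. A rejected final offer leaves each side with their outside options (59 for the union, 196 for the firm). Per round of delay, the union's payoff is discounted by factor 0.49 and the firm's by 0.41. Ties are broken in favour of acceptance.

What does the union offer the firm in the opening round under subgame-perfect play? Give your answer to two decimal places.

205.00

Round 4 (the firm proposes): the union gets 59 if talks fail, so the firm offers 59 and keeps 661.
Round 3 (the union proposes): the firm can get 661 next round, worth 0.41 × 661 = 271.01 now, so the union offers 271.01, keeping 448.99.
Round 2 (the firm proposes): the union can get 448.99 next round, worth 0.49 × 448.99 = 220.0051 now. The firm offers 220.0051 and keeps 720 − 220.0051 = 499.9949.
Round 1 (the union proposes): the firm can get 499.9949 next round, worth 0.41 × 499.9949 = 204.997909 now, so the union offers 204.997909, keeping 515.002091.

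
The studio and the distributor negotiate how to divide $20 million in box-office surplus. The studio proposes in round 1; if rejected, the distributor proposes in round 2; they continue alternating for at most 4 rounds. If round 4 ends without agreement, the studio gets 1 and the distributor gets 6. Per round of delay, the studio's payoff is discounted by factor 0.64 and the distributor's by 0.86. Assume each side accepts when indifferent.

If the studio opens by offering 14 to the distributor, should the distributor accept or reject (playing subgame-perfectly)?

Round 4 (the distributor proposes): the studio gets 1 if talks fail, so the distributor offers 1 and keeps 19.
Round 3 (the studio proposes): the distributor can get 19 next round, worth 0.86 × 19 = 16.34 now. The studio offers 16.34 and keeps 20 − 16.34 = 3.66.
Round 2 (the distributor proposes): the studio can get 3.66 next round, worth 0.64 × 3.66 = 2.3424 now. The distributor offers 2.3424 and keeps 20 − 2.3424 = 17.6576.
So by rejecting in round 1, the distributor gets 17.6576 next round, worth 0.86 × 17.6576 = 15.185536 now.
Offer 14 < 15.185536, so the distributor rejects.

Reject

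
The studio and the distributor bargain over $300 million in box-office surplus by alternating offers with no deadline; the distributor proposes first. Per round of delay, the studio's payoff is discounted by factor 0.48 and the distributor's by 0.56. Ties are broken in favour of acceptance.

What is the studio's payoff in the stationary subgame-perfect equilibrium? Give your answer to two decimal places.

Let x be the distributor's share when the distributor proposes and y be the studio's share when the studio proposes.
The studio accepts iff offered ≥ 0.48·y, so x = 300 − 0.48y. Symmetrically y = 300 − 0.56x.
Substituting: x = 300 − 0.48(300 − 0.56x), giving x(1 − 0.56·0.48) = 300(1 − 0.48).
So x = 300 × 0.52 / 0.7312 ≈ 213.3479, and the studio receives 300 − x ≈ 86.6521.

86.65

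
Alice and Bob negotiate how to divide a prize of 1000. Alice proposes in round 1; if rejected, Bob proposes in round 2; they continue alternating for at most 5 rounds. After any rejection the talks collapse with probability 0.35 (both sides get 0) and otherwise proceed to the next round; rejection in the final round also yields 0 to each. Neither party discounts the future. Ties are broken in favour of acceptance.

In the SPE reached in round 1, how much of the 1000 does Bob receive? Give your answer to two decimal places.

Round 5 (Alice proposes): rejection yields 0 for Bob; Alice offers 0 and keeps 1000.
Round 4 (Bob proposes): rejecting gives Alice an expected 0.65 × 1000 = 650; Bob offers that and keeps 350.
Round 3 (Alice proposes): rejecting gives Bob an expected 0.65 × 350 = 227.5. Alice offers 227.5 and keeps 1000 − 227.5 = 772.5.
Round 2 (Bob proposes): rejecting gives Alice an expected 0.65 × 772.5 = 502.125. Bob offers 502.125 and keeps 1000 − 502.125 = 497.875.
Round 1 (Alice proposes): rejecting gives Bob an expected 0.65 × 497.875 = 323.61875; Alice offers that and keeps 676.38125.

323.62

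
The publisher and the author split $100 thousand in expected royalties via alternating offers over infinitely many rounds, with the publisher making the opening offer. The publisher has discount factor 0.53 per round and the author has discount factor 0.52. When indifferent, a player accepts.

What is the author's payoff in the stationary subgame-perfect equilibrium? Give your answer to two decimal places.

33.74

In a stationary SPE each proposer offers the other exactly their discounted continuation value.
If the publisher keeps x when proposing and the author keeps y when proposing, then x = 100 − 0.52y and y = 100 − 0.53x.
Solving: x = 100(1 − 0.52) / (1 − 0.53·0.52) = 48 / 0.7244 ≈ 66.2617.
The author gets 100 − 66.2617 ≈ 33.7383.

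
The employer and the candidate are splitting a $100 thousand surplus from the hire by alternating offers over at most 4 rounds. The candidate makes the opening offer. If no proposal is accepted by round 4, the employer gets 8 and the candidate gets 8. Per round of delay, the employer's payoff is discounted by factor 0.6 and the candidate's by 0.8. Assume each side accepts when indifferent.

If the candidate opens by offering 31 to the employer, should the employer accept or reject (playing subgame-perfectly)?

Reject

Round 4 (the employer proposes): the candidate gets 8 if talks fail, so the employer offers 8 and keeps 92.
Round 3 (the candidate proposes): the employer can get 92 next round, worth 0.6 × 92 = 55.2 now. The candidate offers 55.2 and keeps 100 − 55.2 = 44.8.
Round 2 (the employer proposes): the candidate can get 44.8 next round, worth 0.8 × 44.8 = 35.84 now, so the employer offers 35.84, keeping 64.16.
So by rejecting in round 1, the employer gets 64.16 next round, worth 0.6 × 64.16 = 38.496 now.
Offer 31 < 38.496, so the employer rejects.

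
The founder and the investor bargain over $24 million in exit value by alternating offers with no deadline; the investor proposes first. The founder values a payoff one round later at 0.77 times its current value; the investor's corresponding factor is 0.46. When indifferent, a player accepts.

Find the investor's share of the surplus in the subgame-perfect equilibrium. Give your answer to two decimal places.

In a stationary SPE each proposer offers the other exactly their discounted continuation value.
If the investor keeps x when proposing and the founder keeps y when proposing, then x = 24 − 0.77y and y = 24 − 0.46x.
Solving: x = 24(1 − 0.77) / (1 − 0.46·0.77) = 5.52 / 0.6458 ≈ 8.5475.
The founder gets 24 − 8.5475 ≈ 15.4525.

8.55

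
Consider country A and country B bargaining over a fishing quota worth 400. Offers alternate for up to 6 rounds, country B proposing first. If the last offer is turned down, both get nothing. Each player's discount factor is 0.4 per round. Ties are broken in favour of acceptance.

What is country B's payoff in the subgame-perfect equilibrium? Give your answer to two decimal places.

Round 6 (country A proposes): country B will accept anything ≥ 0, so country A offers 0 and keeps 400.
Round 5 (country B proposes): country A can get 400 next round, worth 0.4 × 400 = 160 now; country B offers that and keeps 240.
Round 4 (country A proposes): country B can get 240 next round, worth 0.4 × 240 = 96 now. Country A offers 96 and keeps 400 − 96 = 304.
Round 3 (country B proposes): country A can get 304 next round, worth 0.4 × 304 = 121.6 now. Country B offers 121.6 and keeps 400 − 121.6 = 278.4.
Round 2 (country A proposes): country B can get 278.4 next round, worth 0.4 × 278.4 = 111.36 now; country A offers that and keeps 288.64.
Round 1 (country B proposes): country A can get 288.64 next round, worth 0.4 × 288.64 = 115.456 now. Country B offers 115.456 and keeps 400 − 115.456 = 284.544.

284.54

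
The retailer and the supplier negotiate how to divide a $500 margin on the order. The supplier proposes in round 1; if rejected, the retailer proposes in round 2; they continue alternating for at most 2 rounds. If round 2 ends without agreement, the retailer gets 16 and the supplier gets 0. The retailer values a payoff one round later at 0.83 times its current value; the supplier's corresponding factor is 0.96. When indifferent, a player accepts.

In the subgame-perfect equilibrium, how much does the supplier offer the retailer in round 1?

415

Solve by backward induction from round 2.
Round 2 (the retailer proposes): rejection yields 0 for the supplier; the retailer offers 0 and keeps 500.
Round 1 (the supplier proposes): the retailer can get 500 next round, worth 0.83 × 500 = 415 now, so the supplier offers 415, keeping 85.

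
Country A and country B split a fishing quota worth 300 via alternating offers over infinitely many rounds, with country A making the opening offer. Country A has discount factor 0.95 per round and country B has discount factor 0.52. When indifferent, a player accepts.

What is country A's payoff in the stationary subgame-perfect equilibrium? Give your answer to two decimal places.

Let x be country A's share when country A proposes and y be country B's share when country B proposes.
Country B accepts iff offered ≥ 0.52·y, so x = 300 − 0.52y. Symmetrically y = 300 − 0.95x.
Substituting: x = 300 − 0.52(300 − 0.95x), giving x(1 − 0.95·0.52) = 300(1 − 0.52).
So x = 300 × 0.48 / 0.506 ≈ 284.5850, and country B receives 300 − x ≈ 15.4150.

284.58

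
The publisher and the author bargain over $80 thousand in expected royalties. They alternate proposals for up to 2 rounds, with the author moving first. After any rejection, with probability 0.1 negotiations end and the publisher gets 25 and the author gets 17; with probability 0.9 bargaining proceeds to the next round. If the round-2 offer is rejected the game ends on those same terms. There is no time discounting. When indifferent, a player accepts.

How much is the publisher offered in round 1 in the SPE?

Round 2 (the publisher proposes): the author gets 17 if talks fail, so the publisher offers 17 and keeps 63.
Round 1 (the author proposes): rejecting gives the publisher an expected 0.9 × 63 + 0.1 × 25 = 59.2; the author offers that and keeps 20.8.

59.2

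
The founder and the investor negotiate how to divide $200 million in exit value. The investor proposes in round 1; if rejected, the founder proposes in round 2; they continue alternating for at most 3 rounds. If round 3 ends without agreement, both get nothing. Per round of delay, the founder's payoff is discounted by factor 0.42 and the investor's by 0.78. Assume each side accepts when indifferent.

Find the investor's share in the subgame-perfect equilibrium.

181.52

Solve by backward induction from round 3.
Round 3 (the investor proposes): rejection yields 0 for the founder; the investor offers 0 and keeps 200.
Round 2 (the founder proposes): the investor can get 200 next round, worth 0.78 × 200 = 156 now; the founder offers that and keeps 44.
Round 1 (the investor proposes): the founder can get 44 next round, worth 0.42 × 44 = 18.48 now. The investor offers 18.48 and keeps 200 − 18.48 = 181.52.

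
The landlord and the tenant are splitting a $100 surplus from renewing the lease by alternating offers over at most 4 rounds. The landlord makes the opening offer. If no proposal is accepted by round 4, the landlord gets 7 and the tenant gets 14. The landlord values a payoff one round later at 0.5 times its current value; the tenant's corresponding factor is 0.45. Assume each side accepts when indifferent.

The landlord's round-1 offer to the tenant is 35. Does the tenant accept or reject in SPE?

Work out the tenant's continuation value if the offer is rejected.
Round 4 (the tenant proposes): the landlord gets 7 if talks fail, so the tenant offers 7 and keeps 93.
Round 3 (the landlord proposes): the tenant can get 93 next round, worth 0.45 × 93 = 41.85 now; the landlord offers that and keeps 58.15.
Round 2 (the tenant proposes): the landlord can get 58.15 next round, worth 0.5 × 58.15 = 29.075 now, so the tenant offers 29.075, keeping 70.925.
So by rejecting in round 1, the tenant gets 70.925 next round, worth 0.45 × 70.925 = 31.91625 now.
Offer 35 ≥ 31.91625, so the tenant accepts.

Accept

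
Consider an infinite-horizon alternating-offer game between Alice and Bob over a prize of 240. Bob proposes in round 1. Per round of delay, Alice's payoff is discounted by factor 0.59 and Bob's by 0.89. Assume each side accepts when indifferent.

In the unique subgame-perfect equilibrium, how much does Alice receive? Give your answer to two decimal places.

32.80

When Bob proposes, Alice accepts any offer worth at least 0.59 times what Alice would get by proposing next round; and vice versa.
This gives x = 240 − 0.59y and y = 240 − 0.89x, where x and y are each side's share when it proposes.
Hence (1 − 0.59·0.89)x = 240(1 − 0.59), i.e. 0.4749·x = 98.4.
x ≈ 207.2015; Alice's share is 240 − x ≈ 32.7985.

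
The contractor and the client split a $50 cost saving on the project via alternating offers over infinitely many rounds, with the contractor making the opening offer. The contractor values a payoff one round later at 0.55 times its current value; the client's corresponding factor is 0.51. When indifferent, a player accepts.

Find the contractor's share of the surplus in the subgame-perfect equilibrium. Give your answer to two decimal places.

34.05

In a stationary SPE each proposer offers the other exactly their discounted continuation value.
If the contractor keeps x when proposing and the client keeps y when proposing, then x = 50 − 0.51y and y = 50 − 0.55x.
Solving: x = 50(1 − 0.51) / (1 − 0.55·0.51) = 24.5 / 0.7195 ≈ 34.0514.
The client gets 50 − 34.0514 ≈ 15.9486.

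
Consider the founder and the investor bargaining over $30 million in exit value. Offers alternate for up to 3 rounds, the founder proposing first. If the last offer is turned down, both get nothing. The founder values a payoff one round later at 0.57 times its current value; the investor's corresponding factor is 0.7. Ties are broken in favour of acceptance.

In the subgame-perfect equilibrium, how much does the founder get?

Round 3 (the founder proposes): the investor will accept anything ≥ 0, so the founder offers 0 and keeps 30.
Round 2 (the investor proposes): the founder can get 30 next round, worth 0.57 × 30 = 17.1 now, so the investor offers 17.1, keeping 12.9.
Round 1 (the founder proposes): the investor can get 12.9 next round, worth 0.7 × 12.9 = 9.03 now; the founder offers that and keeps 20.97.

20.97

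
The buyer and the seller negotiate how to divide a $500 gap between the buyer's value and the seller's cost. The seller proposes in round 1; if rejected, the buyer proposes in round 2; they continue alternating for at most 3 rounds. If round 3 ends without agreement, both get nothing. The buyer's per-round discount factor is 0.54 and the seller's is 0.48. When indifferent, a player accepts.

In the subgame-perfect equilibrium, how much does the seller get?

Round 3 (the seller proposes): the buyer will accept anything ≥ 0, so the seller offers 0 and keeps 500.
Round 2 (the buyer proposes): the seller can get 500 next round, worth 0.48 × 500 = 240 now. The buyer offers 240 and keeps 500 − 240 = 260.
Round 1 (the seller proposes): the buyer can get 260 next round, worth 0.54 × 260 = 140.4 now. The seller offers 140.4 and keeps 500 − 140.4 = 359.6.

359.6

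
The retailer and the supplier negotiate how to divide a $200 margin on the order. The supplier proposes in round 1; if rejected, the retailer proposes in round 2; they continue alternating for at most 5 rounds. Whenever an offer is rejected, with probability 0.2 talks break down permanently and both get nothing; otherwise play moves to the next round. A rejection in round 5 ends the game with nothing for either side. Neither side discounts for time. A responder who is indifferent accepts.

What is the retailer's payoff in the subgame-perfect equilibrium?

By backward induction:
Round 5 (the supplier proposes): rejection yields 0 for the retailer; the supplier offers 0 and keeps 200.
Round 4 (the retailer proposes): rejecting gives the supplier an expected 0.8 × 200 = 160, so the retailer offers 160, keeping 40.
Round 3 (the supplier proposes): rejecting gives the retailer an expected 0.8 × 40 = 32. The supplier offers 32 and keeps 200 − 32 = 168.
Round 2 (the retailer proposes): rejecting gives the supplier an expected 0.8 × 168 = 134.4; the retailer offers that and keeps 65.6.
Round 1 (the supplier proposes): rejecting gives the retailer an expected 0.8 × 65.6 = 52.48. The supplier offers 52.48 and keeps 200 − 52.48 = 147.52.

52.48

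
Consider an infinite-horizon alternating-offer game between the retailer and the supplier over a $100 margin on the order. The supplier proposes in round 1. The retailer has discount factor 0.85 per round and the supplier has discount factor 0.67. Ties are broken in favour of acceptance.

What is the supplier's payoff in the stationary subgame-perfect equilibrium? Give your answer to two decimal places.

34.84

In a stationary SPE each proposer offers the other exactly their discounted continuation value.
If the supplier keeps x when proposing and the retailer keeps y when proposing, then x = 100 − 0.85y and y = 100 − 0.67x.
Solving: x = 100(1 − 0.85) / (1 − 0.67·0.85) = 15 / 0.4305 ≈ 34.8432.
The retailer gets 100 − 34.8432 ≈ 65.1568.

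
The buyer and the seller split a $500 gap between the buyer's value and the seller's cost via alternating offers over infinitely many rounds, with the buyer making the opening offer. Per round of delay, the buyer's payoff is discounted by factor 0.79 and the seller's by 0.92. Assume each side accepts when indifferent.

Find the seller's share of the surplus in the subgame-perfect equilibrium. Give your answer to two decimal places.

353.59

When the buyer proposes, the seller accepts any offer worth at least 0.92 times what the seller would get by proposing next round; and vice versa.
This gives x = 500 − 0.92y and y = 500 − 0.79x, where x and y are each side's share when it proposes.
Hence (1 − 0.92·0.79)x = 500(1 − 0.92), i.e. 0.2732·x = 40.
x ≈ 146.4129; the seller's share is 500 − x ≈ 353.5871.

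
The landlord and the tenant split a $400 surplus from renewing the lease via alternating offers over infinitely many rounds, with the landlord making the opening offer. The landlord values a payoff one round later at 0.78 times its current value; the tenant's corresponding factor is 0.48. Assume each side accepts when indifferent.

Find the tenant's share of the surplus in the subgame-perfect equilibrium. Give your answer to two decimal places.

67.52

In a stationary SPE each proposer offers the other exactly their discounted continuation value.
If the landlord keeps x when proposing and the tenant keeps y when proposing, then x = 400 − 0.48y and y = 400 − 0.78x.
Solving: x = 400(1 − 0.48) / (1 − 0.78·0.48) = 208 / 0.6256 ≈ 332.4808.
The tenant gets 400 − 332.4808 ≈ 67.5192.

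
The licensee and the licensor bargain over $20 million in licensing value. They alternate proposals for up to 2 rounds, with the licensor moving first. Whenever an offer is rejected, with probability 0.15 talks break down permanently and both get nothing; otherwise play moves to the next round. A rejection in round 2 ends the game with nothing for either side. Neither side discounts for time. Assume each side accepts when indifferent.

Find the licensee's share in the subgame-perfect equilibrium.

17

By backward induction:
Round 2 (the licensee proposes): the licensor will accept anything ≥ 0, so the licensee offers 0 and keeps 20.
Round 1 (the licensor proposes): rejecting gives the licensee an expected 0.85 × 20 = 17. The licensor offers 17 and keeps 20 − 17 = 3.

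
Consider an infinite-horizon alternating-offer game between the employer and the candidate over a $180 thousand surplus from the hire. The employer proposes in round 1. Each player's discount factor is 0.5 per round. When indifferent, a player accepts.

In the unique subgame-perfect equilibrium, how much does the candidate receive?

Let x be the employer's share when the employer proposes and y be the candidate's share when the candidate proposes.
The candidate accepts iff offered ≥ 0.5·y, so x = 180 − 0.5y. Symmetrically y = 180 − 0.5x.
Substituting: x = 180 − 0.5(180 − 0.5x), giving x(1 − 0.5·0.5) = 180(1 − 0.5).
So x = 180 × 0.5 / 0.75 = 120, and the candidate receives 180 − x = 60.

60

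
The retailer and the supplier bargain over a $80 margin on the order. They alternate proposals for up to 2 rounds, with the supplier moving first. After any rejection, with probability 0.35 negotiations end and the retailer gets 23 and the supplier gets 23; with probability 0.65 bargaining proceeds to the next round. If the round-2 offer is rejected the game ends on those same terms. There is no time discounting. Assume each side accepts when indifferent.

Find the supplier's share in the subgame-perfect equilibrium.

34.9

Round 2 (the retailer proposes): the supplier gets 23 if talks fail, so the retailer offers 23 and keeps 57.
Round 1 (the supplier proposes): rejecting gives the retailer an expected 0.65 × 57 + 0.35 × 23 = 45.1, so the supplier offers 45.1, keeping 34.9.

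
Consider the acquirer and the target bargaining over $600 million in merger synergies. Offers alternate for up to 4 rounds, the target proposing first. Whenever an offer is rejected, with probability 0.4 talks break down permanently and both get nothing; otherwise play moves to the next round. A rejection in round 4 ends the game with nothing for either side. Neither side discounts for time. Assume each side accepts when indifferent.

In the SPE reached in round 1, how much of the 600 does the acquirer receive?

By backward induction:
Round 4 (the acquirer proposes): the target will accept anything ≥ 0, so the acquirer offers 0 and keeps 600.
Round 3 (the target proposes): rejecting gives the acquirer an expected 0.6 × 600 = 360, so the target offers 360, keeping 240.
Round 2 (the acquirer proposes): rejecting gives the target an expected 0.6 × 240 = 144, so the acquirer offers 144, keeping 456.
Round 1 (the target proposes): rejecting gives the acquirer an expected 0.6 × 456 = 273.6. The target offers 273.6 and keeps 600 − 273.6 = 326.4.

273.6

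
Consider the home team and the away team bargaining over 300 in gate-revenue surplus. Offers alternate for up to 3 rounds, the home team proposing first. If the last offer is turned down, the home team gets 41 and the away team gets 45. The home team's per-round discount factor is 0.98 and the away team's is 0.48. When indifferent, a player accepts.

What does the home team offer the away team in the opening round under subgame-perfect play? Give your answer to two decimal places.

24.05

Round 3 (the home team proposes): the away team gets 45 if talks fail, so the home team offers 45 and keeps 255.
Round 2 (the away team proposes): the home team can get 255 next round, worth 0.98 × 255 = 249.9 now, so the away team offers 249.9, keeping 50.1.
Round 1 (the home team proposes): the away team can get 50.1 next round, worth 0.48 × 50.1 = 24.048 now; the home team offers that and keeps 275.952.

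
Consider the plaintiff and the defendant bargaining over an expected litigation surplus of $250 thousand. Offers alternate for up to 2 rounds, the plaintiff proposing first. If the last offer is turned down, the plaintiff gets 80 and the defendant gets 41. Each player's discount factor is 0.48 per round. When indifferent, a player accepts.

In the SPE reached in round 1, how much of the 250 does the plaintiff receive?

168.4

Solve by backward induction from round 2.
Round 2 (the defendant proposes): the plaintiff gets 80 if talks fail, so the defendant offers 80 and keeps 170.
Round 1 (the plaintiff proposes): the defendant can get 170 next round, worth 0.48 × 170 = 81.6 now; the plaintiff offers that and keeps 168.4.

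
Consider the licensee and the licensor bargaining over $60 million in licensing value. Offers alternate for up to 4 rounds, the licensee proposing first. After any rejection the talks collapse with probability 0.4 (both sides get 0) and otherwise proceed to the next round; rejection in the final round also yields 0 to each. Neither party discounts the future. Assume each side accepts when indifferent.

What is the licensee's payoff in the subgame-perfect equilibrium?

32.64

Round 4 (the licensor proposes): the licensee will accept anything ≥ 0, so the licensor offers 0 and keeps 60.
Round 3 (the licensee proposes): rejecting gives the licensor an expected 0.6 × 60 = 36; the licensee offers that and keeps 24.
Round 2 (the licensor proposes): rejecting gives the licensee an expected 0.6 × 24 = 14.4, so the licensor offers 14.4, keeping 45.6.
Round 1 (the licensee proposes): rejecting gives the licensor an expected 0.6 × 45.6 = 27.36, so the licensee offers 27.36, keeping 32.64.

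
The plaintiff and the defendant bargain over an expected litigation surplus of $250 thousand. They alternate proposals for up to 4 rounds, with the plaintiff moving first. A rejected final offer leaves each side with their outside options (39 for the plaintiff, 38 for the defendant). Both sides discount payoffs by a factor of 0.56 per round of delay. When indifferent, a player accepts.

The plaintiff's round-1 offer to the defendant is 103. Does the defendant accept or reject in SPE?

Round 4 (the defendant proposes): the plaintiff gets 39 if talks fail, so the defendant offers 39 and keeps 211.
Round 3 (the plaintiff proposes): the defendant can get 211 next round, worth 0.56 × 211 = 118.16 now, so the plaintiff offers 118.16, keeping 131.84.
Round 2 (the defendant proposes): the plaintiff can get 131.84 next round, worth 0.56 × 131.84 = 73.8304 now, so the defendant offers 73.8304, keeping 176.1696.
So by rejecting in round 1, the defendant gets 176.1696 next round, worth 0.56 × 176.1696 = 98.654976 now.
Offer 103 ≥ 98.654976, so the defendant accepts.

Accept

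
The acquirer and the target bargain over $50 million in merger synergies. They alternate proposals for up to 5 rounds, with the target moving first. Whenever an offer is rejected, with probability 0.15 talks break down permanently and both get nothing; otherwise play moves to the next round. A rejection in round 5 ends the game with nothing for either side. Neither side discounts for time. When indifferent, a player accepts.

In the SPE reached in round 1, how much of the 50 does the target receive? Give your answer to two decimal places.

39.02

Round 5 (the target proposes): rejection yields 0 for the acquirer; the target offers 0 and keeps 50.
Round 4 (the acquirer proposes): rejecting gives the target an expected 0.85 × 50 = 42.5, so the acquirer offers 42.5, keeping 7.5.
Round 3 (the target proposes): rejecting gives the acquirer an expected 0.85 × 7.5 = 6.375. The target offers 6.375 and keeps 50 − 6.375 = 43.625.
Round 2 (the acquirer proposes): rejecting gives the target an expected 0.85 × 43.625 = 37.08125; the acquirer offers that and keeps 12.91875.
Round 1 (the target proposes): rejecting gives the acquirer an expected 0.85 × 12.91875 = 10.9809375; the target offers that and keeps 39.0190625.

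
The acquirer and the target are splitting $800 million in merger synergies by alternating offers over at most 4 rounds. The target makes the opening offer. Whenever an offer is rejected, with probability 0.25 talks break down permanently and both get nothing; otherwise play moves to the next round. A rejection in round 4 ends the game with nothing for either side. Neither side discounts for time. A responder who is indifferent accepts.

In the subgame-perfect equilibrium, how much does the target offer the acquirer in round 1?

487.5

Round 4 (the acquirer proposes): the target will accept anything ≥ 0, so the acquirer offers 0 and keeps 800.
Round 3 (the target proposes): rejecting gives the acquirer an expected 0.75 × 800 = 600; the target offers that and keeps 200.
Round 2 (the acquirer proposes): rejecting gives the target an expected 0.75 × 200 = 150, so the acquirer offers 150, keeping 650.
Round 1 (the target proposes): rejecting gives the acquirer an expected 0.75 × 650 = 487.5, so the target offers 487.5, keeping 312.5.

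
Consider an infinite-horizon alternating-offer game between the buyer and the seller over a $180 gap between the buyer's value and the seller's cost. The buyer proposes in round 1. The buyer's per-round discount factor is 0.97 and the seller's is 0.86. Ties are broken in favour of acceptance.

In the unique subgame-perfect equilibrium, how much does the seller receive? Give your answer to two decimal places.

28.01

When the buyer proposes, the seller accepts any offer worth at least 0.86 times what the seller would get by proposing next round; and vice versa.
This gives x = 180 − 0.86y and y = 180 − 0.97x, where x and y are each side's share when it proposes.
Hence (1 − 0.86·0.97)x = 180(1 − 0.86), i.e. 0.1658·x = 25.2.
x ≈ 151.9903; the seller's share is 180 − x ≈ 28.0097.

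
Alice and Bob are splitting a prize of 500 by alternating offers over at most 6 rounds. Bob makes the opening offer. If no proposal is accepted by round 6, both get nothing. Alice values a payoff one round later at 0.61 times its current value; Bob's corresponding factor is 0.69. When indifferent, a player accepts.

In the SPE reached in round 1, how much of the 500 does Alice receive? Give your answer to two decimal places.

Round 6 (Alice proposes): rejection yields 0 for Bob; Alice offers 0 and keeps 500.
Round 5 (Bob proposes): Alice can get 500 next round, worth 0.61 × 500 = 305 now, so Bob offers 305, keeping 195.
Round 4 (Alice proposes): Bob can get 195 next round, worth 0.69 × 195 = 134.55 now, so Alice offers 134.55, keeping 365.45.
Round 3 (Bob proposes): Alice can get 365.45 next round, worth 0.61 × 365.45 = 222.9245 now, so Bob offers 222.9245, keeping 277.0755.
Round 2 (Alice proposes): Bob can get 277.0755 next round, worth 0.69 × 277.0755 = 191.182095 now, so Alice offers 191.182095, keeping 308.817905.
Round 1 (Bob proposes): Alice can get 308.817905 next round, worth 0.61 × 308.817905 = 188.37892205 now, so Bob offers 188.37892205, keeping 311.62107795.

188.38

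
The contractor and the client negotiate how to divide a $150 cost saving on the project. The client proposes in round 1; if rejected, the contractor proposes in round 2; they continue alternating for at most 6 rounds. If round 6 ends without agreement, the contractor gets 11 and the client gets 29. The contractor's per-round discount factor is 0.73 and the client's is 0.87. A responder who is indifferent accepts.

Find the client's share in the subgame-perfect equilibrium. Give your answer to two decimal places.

Round 6 (the contractor proposes): the client gets 29 if talks fail, so the contractor offers 29 and keeps 121.
Round 5 (the client proposes): the contractor can get 121 next round, worth 0.73 × 121 = 88.33 now. The client offers 88.33 and keeps 150 − 88.33 = 61.67.
Round 4 (the contractor proposes): the client can get 61.67 next round, worth 0.87 × 61.67 = 53.6529 now. The contractor offers 53.6529 and keeps 150 − 53.6529 = 96.3471.
Round 3 (the client proposes): the contractor can get 96.3471 next round, worth 0.73 × 96.3471 = 70.333383 now; the client offers that and keeps 79.666617.
Round 2 (the contractor proposes): the client can get 79.666617 next round, worth 0.87 × 79.666617 = 69.30995679 now; the contractor offers that and keeps 80.69004321.
Round 1 (the client proposes): the contractor can get 80.69004321 next round, worth 0.73 × 80.69004321 = 58.9037315433 now; the client offers that and keeps 91.0962684567.

91.10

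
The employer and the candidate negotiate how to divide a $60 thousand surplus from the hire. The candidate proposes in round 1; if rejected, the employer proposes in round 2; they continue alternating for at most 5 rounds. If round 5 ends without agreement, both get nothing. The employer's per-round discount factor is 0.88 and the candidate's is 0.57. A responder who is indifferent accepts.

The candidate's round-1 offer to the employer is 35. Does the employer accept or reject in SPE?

Round 5 (the candidate proposes): the employer will accept anything ≥ 0, so the candidate offers 0 and keeps 60.
Round 4 (the employer proposes): the candidate can get 60 next round, worth 0.57 × 60 = 34.2 now; the employer offers that and keeps 25.8.
Round 3 (the candidate proposes): the employer can get 25.8 next round, worth 0.88 × 25.8 = 22.704 now. The candidate offers 22.704 and keeps 60 − 22.704 = 37.296.
Round 2 (the employer proposes): the candidate can get 37.296 next round, worth 0.57 × 37.296 = 21.25872 now, so the employer offers 21.25872, keeping 38.74128.
So by rejecting in round 1, the employer gets 38.74128 next round, worth 0.88 × 38.74128 = 34.0923264 now.
Offer 35 ≥ 34.0923264, so the employer accepts.

Accept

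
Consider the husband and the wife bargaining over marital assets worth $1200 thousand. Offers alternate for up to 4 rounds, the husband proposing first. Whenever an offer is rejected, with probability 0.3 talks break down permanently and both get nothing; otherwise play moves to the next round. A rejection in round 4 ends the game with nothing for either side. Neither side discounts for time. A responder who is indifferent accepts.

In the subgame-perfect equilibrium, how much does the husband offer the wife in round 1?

Round 4 (the wife proposes): the husband will accept anything ≥ 0, so the wife offers 0 and keeps 1200.
Round 3 (the husband proposes): rejecting gives the wife an expected 0.7 × 1200 = 840. The husband offers 840 and keeps 1200 − 840 = 360.
Round 2 (the wife proposes): rejecting gives the husband an expected 0.7 × 360 = 252; the wife offers that and keeps 948.
Round 1 (the husband proposes): rejecting gives the wife an expected 0.7 × 948 = 663.6, so the husband offers 663.6, keeping 536.4.

663.6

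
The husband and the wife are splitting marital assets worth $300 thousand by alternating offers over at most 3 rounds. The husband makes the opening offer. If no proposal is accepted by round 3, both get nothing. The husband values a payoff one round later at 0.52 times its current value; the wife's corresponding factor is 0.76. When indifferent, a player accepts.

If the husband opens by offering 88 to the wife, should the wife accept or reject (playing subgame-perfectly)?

Round 3 (the husband proposes): rejection yields 0 for the wife; the husband offers 0 and keeps 300.
Round 2 (the wife proposes): the husband can get 300 next round, worth 0.52 × 300 = 156 now. The wife offers 156 and keeps 300 − 156 = 144.
So by rejecting in round 1, the wife gets 144 next round, worth 0.76 × 144 = 109.44 now.
Offer 88 < 109.44, so the wife rejects.

Reject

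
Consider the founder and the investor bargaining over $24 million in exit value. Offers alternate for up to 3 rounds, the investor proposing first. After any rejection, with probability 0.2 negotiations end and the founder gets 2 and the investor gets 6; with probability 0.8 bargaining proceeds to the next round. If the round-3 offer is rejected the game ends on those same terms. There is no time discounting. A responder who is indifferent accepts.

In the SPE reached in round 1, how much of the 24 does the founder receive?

By backward induction:
Round 3 (the investor proposes): the founder gets 2 if talks fail, so the investor offers 2 and keeps 22.
Round 2 (the founder proposes): rejecting gives the investor an expected 0.8 × 22 + 0.2 × 6 = 18.8; the founder offers that and keeps 5.2.
Round 1 (the investor proposes): rejecting gives the founder an expected 0.8 × 5.2 + 0.2 × 2 = 4.56. The investor offers 4.56 and keeps 24 − 4.56 = 19.44.

4.56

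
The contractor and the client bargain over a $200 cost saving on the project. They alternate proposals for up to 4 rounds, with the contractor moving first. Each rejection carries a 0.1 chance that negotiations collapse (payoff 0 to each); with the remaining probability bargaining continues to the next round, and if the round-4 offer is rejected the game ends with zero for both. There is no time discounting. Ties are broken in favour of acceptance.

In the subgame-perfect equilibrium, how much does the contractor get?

By backward induction:
Round 4 (the client proposes): the contractor will accept anything ≥ 0, so the client offers 0 and keeps 200.
Round 3 (the contractor proposes): rejecting gives the client an expected 0.9 × 200 = 180; the contractor offers that and keeps 20.
Round 2 (the client proposes): rejecting gives the contractor an expected 0.9 × 20 = 18; the client offers that and keeps 182.
Round 1 (the contractor proposes): rejecting gives the client an expected 0.9 × 182 = 163.8. The contractor offers 163.8 and keeps 200 − 163.8 = 36.2.

36.2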